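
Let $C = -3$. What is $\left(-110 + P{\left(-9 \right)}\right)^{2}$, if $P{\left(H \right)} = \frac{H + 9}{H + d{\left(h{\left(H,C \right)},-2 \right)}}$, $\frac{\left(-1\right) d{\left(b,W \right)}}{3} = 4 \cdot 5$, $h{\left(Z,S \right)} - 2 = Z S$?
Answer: $12100$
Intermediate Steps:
$h{\left(Z,S \right)} = 2 + S Z$ ($h{\left(Z,S \right)} = 2 + Z S = 2 + S Z$)
$d{\left(b,W \right)} = -60$ ($d{\left(b,W \right)} = - 3 \cdot 4 \cdot 5 = \left(-3\right) 20 = -60$)
$P{\left(H \right)} = \frac{9 + H}{-60 + H}$ ($P{\left(H \right)} = \frac{H + 9}{H - 60} = \frac{9 + H}{-60 + H}$)
$\left(-110 + P{\left(-9 \right)}\right)^{2} = \left(-110 + \frac{9 - 9}{-60 - 9}\right)^{2} = \left(-110 + \frac{1}{-69} \cdot 0\right)^{2} = \left(-110 - 0\right)^{2} = \left(-110 + 0\right)^{2} = \left(-110\right)^{2} = 12100$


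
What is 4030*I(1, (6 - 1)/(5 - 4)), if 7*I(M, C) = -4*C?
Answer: -80600/7 ≈ -11514.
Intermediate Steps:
I(M, C) = -4*C/7 (I(M, C) = (-4*C)/7 = -4*C/7)
4030*I(1, (6 - 1)/(5 - 4)) = 4030*(-4*(6 - 1)/(7*(5 - 4))) = 4030*(-20/(7*1)) = 4030*(-20/7) = -80600/7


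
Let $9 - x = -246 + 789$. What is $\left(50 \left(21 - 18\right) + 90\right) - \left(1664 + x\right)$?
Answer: $-890$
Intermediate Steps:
$x = -534$ ($x = 9 - \left(-246 + 789\right) = 9 - 543 = -534$)
$\left(50 \left(21 - 18\right) + 90\right) - \left(1664 + x\right) = \left(50 \left(21 - 18\right) + 90\right) - 1130 = \left(50 \cdot 3 + 90\right) + \left(-1664 + 534\right) = \left(150 + 90\right) - 1130 = 240 - 1130 = -890$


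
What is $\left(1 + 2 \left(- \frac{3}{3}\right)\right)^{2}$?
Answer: $1$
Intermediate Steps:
$\left(1 + 2 \left(- \frac{3}{3}\right)\right)^{2} = \left(1 + 2 \left(\left(-3\right) \frac{1}{3}\right)\right)^{2} = \left(1 + 2 \left(-1\right)\right)^{2} = \left(1 - 2\right)^{2} = \left(-1\right)^{2} = 1$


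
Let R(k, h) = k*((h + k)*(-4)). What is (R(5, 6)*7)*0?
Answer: 0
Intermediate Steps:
R(k, h) = k*(-4*h - 4*k)
(R(5, 6)*7)*0 = (-4*5*(6 + 5)*7)*0 = (-4*5*11*7)*0 = -220*7*0 = -1540*0 = 0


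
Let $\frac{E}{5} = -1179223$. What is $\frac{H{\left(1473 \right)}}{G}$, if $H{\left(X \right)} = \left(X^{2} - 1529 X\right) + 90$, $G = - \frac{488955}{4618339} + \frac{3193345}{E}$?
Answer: $\frac{224371878657025803}{1763088466378} \approx 1.2726 \cdot 10^{5}$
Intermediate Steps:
$E = -5896115$ ($E = 5 \left(-1179223\right) = -5896115$)
$G = - \frac{3526176932756}{5446051570597}$ ($G = - \frac{488955}{4618339} + \frac{3193345}{-5896115} = \left(-488955\right) \frac{1}{4618339} + 3193345 \left(- \frac{1}{5896115}\right) = - \frac{488955}{4618339} - \frac{638669}{1179223} = - \frac{3526176932756}{5446051570597} \approx -0.64747$)
$H{\left(X \right)} = 90 + X^{2} - 1529 X$
$\frac{H{\left(1473 \right)}}{G} = \frac{90 + 1473^{2} - 2252217}{- \frac{3526176932756}{5446051570597}} = \left(90 + 2169729 - 2252217\right) \left(- \frac{5446051570597}{3526176932756}\right) = \left(-82398\right) \left(- \frac{5446051570597}{3526176932756}\right) = \frac{224371878657025803}{1763088466378}$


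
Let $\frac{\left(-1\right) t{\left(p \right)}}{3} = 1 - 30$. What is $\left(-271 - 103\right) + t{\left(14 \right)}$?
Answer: $-287$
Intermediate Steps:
$t{\left(p \right)} = 87$ ($t{\left(p \right)} = - 3 \left(1 - 30\right) = \left(-3\right) \left(-29\right) = 87$)
$\left(-271 - 103\right) + t{\left(14 \right)} = \left(-271 - 103\right) + 87 = -374 + 87 = -287$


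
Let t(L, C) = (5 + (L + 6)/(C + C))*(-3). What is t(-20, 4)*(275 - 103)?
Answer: -1677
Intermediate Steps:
t(L, C) = -15 - 3*(6 + L)/(2*C) (t(L, C) = (5 + (6 + L)/((2*C)))*(-3) = (5 + (6 + L)*(1/(2*C)))*(-3) = (5 + (6 + L)/(2*C))*(-3) = -15 - 3*(6 + L)/(2*C))
t(-20, 4)*(275 - 103) = ((3/2)*(-6 - 1*(-20) - 10*4)/4)*(275 - 103) = ((3/2)*(¼)*(-6 + 20 - 40))*172 = ((3/2)*(¼)*(-26))*172 = -39/4*172 = -1677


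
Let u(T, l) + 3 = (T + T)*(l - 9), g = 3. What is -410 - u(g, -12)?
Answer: -281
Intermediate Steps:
u(T, l) = -3 + 2*T*(-9 + l) (u(T, l) = -3 + (T + T)*(l - 9) = -3 + (2*T)*(-9 + l) = -3 + 2*T*(-9 + l))
-410 - u(g, -12) = -410 - (-3 - 18*3 + 2*3*(-12)) = -410 - (-3 - 54 - 72) = -410 - 1*(-129) = -410 + 129 = -281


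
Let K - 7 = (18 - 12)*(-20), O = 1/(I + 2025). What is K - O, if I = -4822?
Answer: -316060/2797 ≈ -113.00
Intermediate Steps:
O = -1/2797 (O = 1/(-4822 + 2025) = 1/(-2797) = -1/2797 ≈ -0.00035753)
K = -113 (K = 7 + (18 - 12)*(-20) = 7 + 6*(-20) = 7 - 120 = -113)
K - O = -113 - 1*(-1/2797) = -113 + 1/2797 = -316060/2797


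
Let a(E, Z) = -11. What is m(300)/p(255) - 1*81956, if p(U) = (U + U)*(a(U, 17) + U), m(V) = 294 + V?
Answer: -1699767341/20740 ≈ -81956.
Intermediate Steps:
p(U) = 2*U*(-11 + U) (p(U) = (U + U)*(-11 + U) = (2*U)*(-11 + U) = 2*U*(-11 + U))
m(300)/p(255) - 1*81956 = (294 + 300)/((2*255*(-11 + 255))) - 1*81956 = 594/((2*255*244)) - 81956 = 594/124440 - 81956 = 594*(1/124440) - 81956 = 99/20740 - 81956 = -1699767341/20740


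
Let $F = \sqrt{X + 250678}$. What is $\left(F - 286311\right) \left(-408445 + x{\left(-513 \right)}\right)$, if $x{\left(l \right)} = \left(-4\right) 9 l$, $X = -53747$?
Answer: $111654704847 - 2729839 \sqrt{4019} \approx 1.1148 \cdot 10^{11}$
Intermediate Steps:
$x{\left(l \right)} = - 36 l$
$F = 7 \sqrt{4019}$ ($F = \sqrt{-53747 + 250678} = \sqrt{196931} = 7 \sqrt{4019} \approx 443.77$)
$\left(F - 286311\right) \left(-408445 + x{\left(-513 \right)}\right) = \left(7 \sqrt{4019} - 286311\right) \left(-408445 - -18468\right) = \left(-286311 + 7 \sqrt{4019}\right) \left(-408445 + 18468\right) = \left(-286311 + 7 \sqrt{4019}\right) \left(-389977\right) = 111654704847 - 2729839 \sqrt{4019}$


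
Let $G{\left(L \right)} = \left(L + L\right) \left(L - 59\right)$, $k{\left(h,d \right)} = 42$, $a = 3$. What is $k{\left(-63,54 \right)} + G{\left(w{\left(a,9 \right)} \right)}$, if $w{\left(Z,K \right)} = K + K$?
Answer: $-1434$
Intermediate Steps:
$w{\left(Z,K \right)} = 2 K$
$G{\left(L \right)} = 2 L \left(-59 + L\right)$
$k{\left(-63,54 \right)} + G{\left(w{\left(a,9 \right)} \right)} = 42 + 2 \cdot 2 \cdot 9 \left(-59 + 2 \cdot 9\right) = 42 + 2 \cdot 18 \left(-59 + 18\right) = 42 + 2 \cdot 18 \left(-41\right) = 42 - 1476 = -1434$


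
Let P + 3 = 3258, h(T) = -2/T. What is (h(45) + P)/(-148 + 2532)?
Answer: 146473/107280 ≈ 1.3653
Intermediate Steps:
P = 3255 (P = -3 + 3258 = 3255)
(h(45) + P)/(-148 + 2532) = (-2/45 + 3255)/(-148 + 2532) = (-2*1/45 + 3255)/2384 = (-2/45 + 3255)*(1/2384) = (146473/45)*(1/2384) = 146473/107280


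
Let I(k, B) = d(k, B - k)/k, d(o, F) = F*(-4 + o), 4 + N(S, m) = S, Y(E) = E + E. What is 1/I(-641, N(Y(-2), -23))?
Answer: 641/408285 ≈ 0.0015700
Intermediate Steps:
Y(E) = 2*E
N(S, m) = -4 + S
I(k, B) = (-4 + k)*(B - k)/k (I(k, B) = ((B - k)*(-4 + k))/k = ((-4 + k)*(B - k))/k = (-4 + k)*(B - k)/k)
1/I(-641, N(Y(-2), -23)) = 1/((-4 - 641)*((-4 + 2*(-2)) - 1*(-641))/(-641)) = 1/(-1/641*(-645)*((-4 - 4) + 641)) = 1/(-1/641*(-645)*(-8 + 641)) = 1/(-1/641*(-645)*633) = 1/(408285/641) = 641/408285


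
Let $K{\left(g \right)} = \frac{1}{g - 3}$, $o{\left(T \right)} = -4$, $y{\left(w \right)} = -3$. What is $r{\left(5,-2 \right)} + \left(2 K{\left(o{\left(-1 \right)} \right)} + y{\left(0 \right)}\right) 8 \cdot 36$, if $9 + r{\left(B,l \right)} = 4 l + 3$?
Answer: $- \frac{6722}{7} \approx -960.29$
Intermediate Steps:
$K{\left(g \right)} = \frac{1}{-3 + g}$
$r{\left(B,l \right)} = -6 + 4 l$ ($r{\left(B,l \right)} = -9 + \left(4 l + 3\right) = -9 + \left(3 + 4 l\right) = -6 + 4 l$)
$r{\left(5,-2 \right)} + \left(2 K{\left(o{\left(-1 \right)} \right)} + y{\left(0 \right)}\right) 8 \cdot 36 = \left(-6 + 4 \left(-2\right)\right) + \left(\frac{2}{-3 - 4} - 3\right) 8 \cdot 36 = \left(-6 - 8\right) + \left(\frac{2}{-7} - 3\right) 8 \cdot 36 = -14 + \left(2 \left(- \frac{1}{7}\right) - 3\right) 8 \cdot 36 = -14 + \left(- \frac{2}{7} - 3\right) 8 \cdot 36 = -14 + \left(- \frac{23}{7}\right) 8 \cdot 36 = -14 - \frac{6624}{7} = - \frac{6722}{7}$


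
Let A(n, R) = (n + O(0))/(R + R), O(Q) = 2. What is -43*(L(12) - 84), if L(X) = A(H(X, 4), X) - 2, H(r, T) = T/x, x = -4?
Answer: 88709/24 ≈ 3696.2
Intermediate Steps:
H(r, T) = -T/4 (H(r, T) = T/(-4) = T*(-¼) = -T/4)
A(n, R) = (2 + n)/(2*R) (A(n, R) = (n + 2)/(R + R) = (2 + n)/((2*R)) = (2 + n)*(1/(2*R)) = (2 + n)/(2*R))
L(X) = -2 + 1/(2*X) (L(X) = (2 - ¼*4)/(2*X) - 2 = (2 - 1)/(2*X) - 2 = (½)*1/X - 2 = 1/(2*X) - 2 = -2 + 1/(2*X))
-43*(L(12) - 84) = -43*((-2 + (½)/12) - 84) = -43*((-2 + (½)*(1/12)) - 84) = -43*((-2 + 1/24) - 84) = -43*(-47/24 - 84) = -43*(-2063/24) = 88709/24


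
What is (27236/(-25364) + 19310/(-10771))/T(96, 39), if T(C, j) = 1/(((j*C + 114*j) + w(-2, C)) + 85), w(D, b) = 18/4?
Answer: -3241994690991/136597822 ≈ -23734.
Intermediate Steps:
w(D, b) = 9/2 (w(D, b) = 18*(1/4) = 9/2)
T(C, j) = 1/(179/2 + 114*j + C*j) (T(C, j) = 1/(((j*C + 114*j) + 9/2) + 85) = 1/(((C*j + 114*j) + 9/2) + 85) = 1/(((114*j + C*j) + 9/2) + 85) = 1/((9/2 + 114*j + C*j) + 85) = 1/(179/2 + 114*j + C*j))
(27236/(-25364) + 19310/(-10771))/T(96, 39) = (27236/(-25364) + 19310/(-10771))/((2/(179 + 228*39 + 2*96*39))) = (27236*(-1/25364) + 19310*(-1/10771))/((2/(179 + 8892 + 7488))) = (-6809/6341 - 19310/10771)/((2/16559)) = -195784449/(68298911*(2*(1/16559))) = -195784449/(68298911*2/16559) = -195784449/68298911*16559/2 = -3241994690991/136597822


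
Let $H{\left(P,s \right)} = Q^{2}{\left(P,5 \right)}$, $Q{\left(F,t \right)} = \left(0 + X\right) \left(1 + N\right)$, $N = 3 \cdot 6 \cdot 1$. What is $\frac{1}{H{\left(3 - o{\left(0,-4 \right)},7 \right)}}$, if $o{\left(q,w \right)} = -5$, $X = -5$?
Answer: $\frac{1}{9025} \approx 0.0001108$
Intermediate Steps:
$N = 18$ ($N = 18 \cdot 1 = 18$)
$Q{\left(F,t \right)} = -95$ ($Q{\left(F,t \right)} = \left(0 - 5\right) \left(1 + 18\right) = \left(-5\right) 19 = -95$)
$H{\left(P,s \right)} = 9025$ ($H{\left(P,s \right)} = \left(-95\right)^{2} = 9025$)
$\frac{1}{H{\left(3 - o{\left(0,-4 \right)},7 \right)}} = \frac{1}{9025}$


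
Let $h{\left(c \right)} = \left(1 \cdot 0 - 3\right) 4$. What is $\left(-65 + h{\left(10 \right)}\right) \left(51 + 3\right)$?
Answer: $-4158$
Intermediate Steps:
$h{\left(c \right)} = -12$ ($h{\left(c \right)} = \left(0 - 3\right) 4 = \left(-3\right) 4 = -12$)
$\left(-65 + h{\left(10 \right)}\right) \left(51 + 3\right) = \left(-65 - 12\right) \left(51 + 3\right) = \left(-77\right) 54 = -4158$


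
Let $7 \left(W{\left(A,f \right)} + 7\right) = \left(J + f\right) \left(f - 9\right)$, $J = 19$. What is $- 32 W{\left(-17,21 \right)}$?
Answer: $- \frac{13792}{7} \approx -1970.3$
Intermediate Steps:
$W{\left(A,f \right)} = -7 + \frac{\left(-9 + f\right) \left(19 + f\right)}{7}$ ($W{\left(A,f \right)} = -7 + \frac{\left(19 + f\right) \left(f - 9\right)}{7} = -7 + \frac{\left(19 + f\right) \left(-9 + f\right)}{7} = -7 + \frac{\left(-9 + f\right) \left(19 + f\right)}{7}$)
$- 32 W{\left(-17,21 \right)} = - 32 \left(- \frac{220}{7} + \frac{21^{2}}{7} + \frac{10}{7} \cdot 21\right) = - 32 \left(- \frac{220}{7} + \frac{1}{7} \cdot 441 + 30\right) = - 32 \left(- \frac{220}{7} + 63 + 30\right) = \left(-32\right) \frac{431}{7} = - \frac{13792}{7}$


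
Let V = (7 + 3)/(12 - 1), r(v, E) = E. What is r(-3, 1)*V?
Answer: 10/11 ≈ 0.90909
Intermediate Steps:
V = 10/11 ≈ 0.90909
r(-3, 1)*V = 1*(10/11) = 10/11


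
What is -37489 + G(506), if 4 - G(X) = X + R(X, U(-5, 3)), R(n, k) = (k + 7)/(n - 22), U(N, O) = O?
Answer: -9193827/242 ≈ -37991.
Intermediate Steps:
R(n, k) = (7 + k)/(-22 + n)
G(X) = 4 - X - 10/(-22 + X) (G(X) = 4 - (X + (7 + 3)/(-22 + X)) = 4 - (X + 10/(-22 + X)) = 4 + (-X - 10/(-22 + X)) = 4 - X - 10/(-22 + X))
-37489 + G(506) = -37489 + (-10 + (-22 + 506)*(4 - 1*506))/(-22 + 506) = -37489 + (-10 + 484*(4 - 506))/484 = -37489 + (-10 + 484*(-502))/484 = -37489 + (-10 - 242968)/484 = -37489 + (1/484)*(-242978) = -37489 - 121489/242 = -9193827/242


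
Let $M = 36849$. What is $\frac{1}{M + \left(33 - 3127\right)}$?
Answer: $\frac{1}{33755} \approx 2.9625 \cdot 10^{-5}$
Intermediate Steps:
$\frac{1}{M + \left(33 - 3127\right)} = \frac{1}{36849 + \left(33 - 3127\right)} = \frac{1}{36849 - 3094} = \frac{1}{33755}$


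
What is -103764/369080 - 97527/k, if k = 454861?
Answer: -20798365491/41970024470 ≈ -0.49555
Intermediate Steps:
-103764/369080 - 97527/k = -103764/369080 - 97527/454861 = -103764*1/369080 - 97527*1/454861 = -25941/92270 - 97527/454861 = -20798365491/41970024470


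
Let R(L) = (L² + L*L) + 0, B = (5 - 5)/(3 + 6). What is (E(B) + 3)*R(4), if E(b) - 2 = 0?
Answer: 160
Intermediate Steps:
B = 0 (B = 0/9 = 0*(⅑) = 0)
R(L) = 2*L² (R(L) = (L² + L²) + 0 = 2*L² + 0 = 2*L²)
E(b) = 2 (E(b) = 2 + 0 = 2)
(E(B) + 3)*R(4) = (2 + 3)*(2*4²) = 5*(2*16) = 5*32 = 160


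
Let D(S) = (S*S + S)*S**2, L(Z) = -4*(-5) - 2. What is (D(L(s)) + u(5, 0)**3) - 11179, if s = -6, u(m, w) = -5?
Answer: 99504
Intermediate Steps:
L(Z) = 18 (L(Z) = 20 - 2 = 18)
D(S) = S**2*(S + S**2) (D(S) = (S**2 + S)*S**2 = (S + S**2)*S**2 = S**2*(S + S**2))
(D(L(s)) + u(5, 0)**3) - 11179 = (18**3*(1 + 18) + (-5)**3) - 11179 = (5832*19 - 125) - 11179 = (110808 - 125) - 11179 = 110683 - 11179 = 99504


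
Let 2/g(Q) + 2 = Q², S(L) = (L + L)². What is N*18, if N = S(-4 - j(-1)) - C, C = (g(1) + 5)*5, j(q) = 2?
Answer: 2322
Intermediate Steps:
S(L) = 4*L² (S(L) = (2*L)² = 4*L²)
g(Q) = 2/(-2 + Q²)
C = 15 (C = (2/(-2 + 1²) + 5)*5 = (2/(-2 + 1) + 5)*5 = (2/(-1) + 5)*5 = (2*(-1) + 5)*5 = (-2 + 5)*5 = 3*5 = 15)
N = 129 (N = 4*(-4 - 1*2)² - 1*15 = 4*(-4 - 2)² - 15 = 4*(-6)² - 15 = 4*36 - 15 = 144 - 15 = 129)
N*18 = 129*18 = 2322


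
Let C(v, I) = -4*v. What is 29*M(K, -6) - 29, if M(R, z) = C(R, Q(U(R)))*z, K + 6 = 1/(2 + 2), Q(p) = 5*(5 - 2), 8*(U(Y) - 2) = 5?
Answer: -4031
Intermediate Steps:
U(Y) = 21/8 (U(Y) = 2 + (⅛)*5 = 2 + 5/8 = 21/8)
Q(p) = 15 (Q(p) = 5*3 = 15)
K = -23/4 (K = -6 + 1/(2 + 2) = -6 + 1/4 = -6 + ¼ = -23/4 ≈ -5.7500)
M(R, z) = -4*R*z (M(R, z) = (-4*R)*z = -4*R*z)
29*M(K, -6) - 29 = 29*(-4*(-23/4)*(-6)) - 29 = 29*(-138) - 29 = -4002 - 29 = -4031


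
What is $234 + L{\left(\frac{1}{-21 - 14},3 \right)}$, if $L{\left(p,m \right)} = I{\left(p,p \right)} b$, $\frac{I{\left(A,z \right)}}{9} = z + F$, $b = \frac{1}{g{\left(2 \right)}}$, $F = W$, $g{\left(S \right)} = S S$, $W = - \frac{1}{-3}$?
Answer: $\frac{8214}{35} \approx 234.69$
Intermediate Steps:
$W = \frac{1}{3}$ ($W = \left(-1\right) \left(- \frac{1}{3}\right) = \frac{1}{3} \approx 0.33333$)
$g{\left(S \right)} = S^{2}$
$F = \frac{1}{3} \approx 0.33333$
$b = \frac{1}{4}$ ($b = \frac{1}{2^{2}} = \frac{1}{4} \approx 0.25$)
$I{\left(A,z \right)} = 3 + 9 z$ ($I{\left(A,z \right)} = 9 \left(z + \frac{1}{3}\right) = 9 \left(\frac{1}{3} + z\right) = 3 + 9 z$)
$L{\left(p,m \right)} = \frac{3}{4} + \frac{9 p}{4}$ ($L{\left(p,m \right)} = \left(3 + 9 p\right) \frac{1}{4} = \frac{3}{4} + \frac{9 p}{4}$)
$234 + L{\left(\frac{1}{-21 - 14},3 \right)} = 234 + \left(\frac{3}{4} + \frac{9}{4 \left(-21 - 14\right)}\right) = 234 + \left(\frac{3}{4} + \frac{9}{4 \left(-35\right)}\right) = 234 + \left(\frac{3}{4} + \frac{9}{4} \left(- \frac{1}{35}\right)\right) = 234 + \left(\frac{3}{4} - \frac{9}{140}\right) = 234 + \frac{24}{35} = \frac{8214}{35}$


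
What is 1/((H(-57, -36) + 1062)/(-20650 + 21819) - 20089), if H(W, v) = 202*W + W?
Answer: -1169/23494550 ≈ -4.9756e-5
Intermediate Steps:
H(W, v) = 203*W
1/((H(-57, -36) + 1062)/(-20650 + 21819) - 20089) = 1/((203*(-57) + 1062)/(-20650 + 21819) - 20089) = 1/((-11571 + 1062)/1169 - 20089) = 1/(-10509*1/1169 - 20089) = 1/(-10509/1169 - 20089) = 1/(-23494550/1169) = -1169/23494550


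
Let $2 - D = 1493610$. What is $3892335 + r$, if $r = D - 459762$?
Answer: $1938965$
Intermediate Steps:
$D = -1493608$ ($D = 2 - 1493610 = -1493608$)
$r = -1953370$ ($r = -1493608 - 459762 = -1953370$)
$3892335 + r = 3892335 - 1953370 = 1938965$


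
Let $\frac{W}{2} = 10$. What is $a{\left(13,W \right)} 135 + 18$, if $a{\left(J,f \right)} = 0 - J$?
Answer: $-1737$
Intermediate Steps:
$W = 20$ ($W = 2 \cdot 10 = 20$)
$a{\left(J,f \right)} = - J$
$a{\left(13,W \right)} 135 + 18 = \left(-1\right) 13 \cdot 135 + 18 = \left(-13\right) 135 + 18 = -1755 + 18 = -1737$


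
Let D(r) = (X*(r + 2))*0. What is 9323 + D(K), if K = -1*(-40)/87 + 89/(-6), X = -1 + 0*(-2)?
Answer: 9323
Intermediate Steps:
X = -1 (X = -1 + 0 = -1)
K = -2501/174 (K = 40*(1/87) + 89*(-⅙) = 40/87 - 89/6 = -2501/174 ≈ -14.374)
D(r) = 0 (D(r) = -(r + 2)*0 = -(2 + r)*0 = (-2 - r)*0 = 0)
9323 + D(K) = 9323 + 0 = 9323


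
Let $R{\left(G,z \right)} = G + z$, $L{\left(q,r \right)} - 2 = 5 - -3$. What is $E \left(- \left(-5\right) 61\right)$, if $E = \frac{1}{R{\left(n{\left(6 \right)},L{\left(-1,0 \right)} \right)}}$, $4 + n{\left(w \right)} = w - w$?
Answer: $\frac{305}{6} \approx 50.833$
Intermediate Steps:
$n{\left(w \right)} = -4$ ($n{\left(w \right)} = -4 + \left(w - w\right) = -4 + 0 = -4$)
$L{\left(q,r \right)} = 10$ ($L{\left(q,r \right)} = 2 + \left(5 - -3\right) = 2 + \left(5 + 3\right) = 2 + 8 = 10$)
$E = \frac{1}{6}$ ($E = \frac{1}{-4 + 10} = \frac{1}{6} \approx 0.16667$)
$E \left(- \left(-5\right) 61\right) = \frac{\left(-1\right) \left(\left(-5\right) 61\right)}{6} = \frac{\left(-1\right) \left(-305\right)}{6} = \frac{1}{6} \cdot 305 = \frac{305}{6}$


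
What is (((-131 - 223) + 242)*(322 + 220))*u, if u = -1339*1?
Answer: 81282656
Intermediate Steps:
u = -1339
(((-131 - 223) + 242)*(322 + 220))*u = (((-131 - 223) + 242)*(322 + 220))*(-1339) = ((-354 + 242)*542)*(-1339) = -112*542*(-1339) = -60704*(-1339) = 81282656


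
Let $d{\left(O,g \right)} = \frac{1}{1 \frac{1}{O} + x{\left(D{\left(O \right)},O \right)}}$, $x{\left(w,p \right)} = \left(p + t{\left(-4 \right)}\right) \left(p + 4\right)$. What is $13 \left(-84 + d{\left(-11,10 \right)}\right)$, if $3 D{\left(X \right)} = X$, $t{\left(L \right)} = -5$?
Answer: $- \frac{1344109}{1231} \approx -1091.9$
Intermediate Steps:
$D{\left(X \right)} = \frac{X}{3}$
$x{\left(w,p \right)} = \left(-5 + p\right) \left(4 + p\right)$ ($x{\left(w,p \right)} = \left(p - 5\right) \left(p + 4\right) = \left(-5 + p\right) \left(4 + p\right)$)
$d{\left(O,g \right)} = \frac{1}{-20 + \frac{1}{O} + O^{2} - O}$ ($d{\left(O,g \right)} = \frac{1}{1 \frac{1}{O} - \left(20 + O - O^{2}\right)} = \frac{1}{\frac{1}{O} - \left(20 + O - O^{2}\right)} = \frac{1}{-20 + \frac{1}{O} + O^{2} - O}$)
$13 \left(-84 + d{\left(-11,10 \right)}\right) = 13 \left(-84 - \frac{11}{1 - 11 \left(-20 + \left(-11\right)^{2} - -11\right)}\right) = 13 \left(-84 - \frac{11}{1 - 11 \left(-20 + 121 + 11\right)}\right) = 13 \left(-84 - \frac{11}{1 - 1232}\right) = 13 \left(-84 - \frac{11}{-1231}\right) = 13 \left(-84 - - \frac{11}{1231}\right) = 13 \left(-84 + \frac{11}{1231}\right) = 13 \left(- \frac{103393}{1231}\right) = - \frac{1344109}{1231}$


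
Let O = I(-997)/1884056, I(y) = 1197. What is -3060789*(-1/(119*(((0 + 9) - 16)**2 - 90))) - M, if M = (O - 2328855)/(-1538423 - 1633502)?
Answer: -18312940728894652557/29157315435336200 ≈ -628.07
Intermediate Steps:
O = 1197/1884056 ≈ 0.00063533
M = 4387693234683/5976084327800 (M = (1197/1884056 - 2328855)/(-1538423 - 1633502) = -4387693234683/1884056/(-3171925) = -4387693234683/1884056*(-1/3171925) = 4387693234683/5976084327800 ≈ 0.73421)
-3060789*(-1/(119*(((0 + 9) - 16)**2 - 90))) - M = -3060789*(-1/(119*(((0 + 9) - 16)**2 - 90))) - 1*4387693234683/5976084327800 = -3060789*(-1/(119*((9 - 16)**2 - 90))) - 4387693234683/5976084327800 = -3060789*(-1/(119*((-7)**2 - 90))) - 4387693234683/5976084327800 = -3060789*(-1/(119*(49 - 90))) - 4387693234683/5976084327800 = -3060789/((-119*(-41))) - 4387693234683/5976084327800 = -3060789/4879 - 4387693234683/5976084327800 = -18312940728894652557/29157315435336200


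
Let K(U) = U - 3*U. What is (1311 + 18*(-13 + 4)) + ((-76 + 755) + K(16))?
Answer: 1796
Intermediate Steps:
K(U) = -2*U
(1311 + 18*(-13 + 4)) + ((-76 + 755) + K(16)) = (1311 + 18*(-13 + 4)) + ((-76 + 755) - 2*16) = (1311 + 18*(-9)) + (679 - 32) = (1311 - 162) + 647 = 1149 + 647 = 1796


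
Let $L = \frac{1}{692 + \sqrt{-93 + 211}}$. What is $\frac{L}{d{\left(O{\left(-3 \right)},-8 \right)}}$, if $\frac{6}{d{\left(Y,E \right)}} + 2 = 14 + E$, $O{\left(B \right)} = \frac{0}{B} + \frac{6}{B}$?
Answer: $\frac{692}{718119} - \frac{\sqrt{118}}{718119} \approx 0.0009485$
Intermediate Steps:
$O{\left(B \right)} = \frac{6}{B}$ ($O{\left(B \right)} = 0 + \frac{6}{B} = \frac{6}{B}$)
$d{\left(Y,E \right)} = \frac{6}{12 + E}$ ($d{\left(Y,E \right)} = \frac{6}{-2 + \left(14 + E\right)} = \frac{6}{12 + E}$)
$L = \frac{1}{692 + \sqrt{118}} \approx 0.0014228$
$\frac{L}{d{\left(O{\left(-3 \right)},-8 \right)}} = \frac{\frac{346}{239373} - \frac{\sqrt{118}}{478746}}{6 \frac{1}{12 - 8}} = \frac{\frac{346}{239373} - \frac{\sqrt{118}}{478746}}{6 \cdot \frac{1}{4}} = \frac{\frac{346}{239373} - \frac{\sqrt{118}}{478746}}{\frac{3}{2}} = \left(\frac{346}{239373} - \frac{\sqrt{118}}{478746}\right) \frac{2}{3} = \frac{692}{718119} - \frac{\sqrt{118}}{718119}$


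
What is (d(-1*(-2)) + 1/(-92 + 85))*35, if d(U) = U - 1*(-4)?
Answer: 205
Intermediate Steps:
d(U) = 4 + U (d(U) = U + 4 = 4 + U)
(d(-1*(-2)) + 1/(-92 + 85))*35 = ((4 - 1*(-2)) + 1/(-92 + 85))*35 = ((4 + 2) + 1/(-7))*35 = (6 - 1/7)*35 = (41/7)*35 = 205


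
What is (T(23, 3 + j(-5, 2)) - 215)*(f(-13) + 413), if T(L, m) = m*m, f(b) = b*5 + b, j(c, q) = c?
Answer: -70685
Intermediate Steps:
f(b) = 6*b (f(b) = 5*b + b = 6*b)
T(L, m) = m²
(T(23, 3 + j(-5, 2)) - 215)*(f(-13) + 413) = ((3 - 5)² - 215)*(6*(-13) + 413) = ((-2)² - 215)*(-78 + 413) = (4 - 215)*335 = -211*335 = -70685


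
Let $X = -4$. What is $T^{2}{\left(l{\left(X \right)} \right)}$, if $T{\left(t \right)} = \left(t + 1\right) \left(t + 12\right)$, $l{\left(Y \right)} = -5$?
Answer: $784$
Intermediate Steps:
$T{\left(t \right)} = \left(1 + t\right) \left(12 + t\right)$
$T^{2}{\left(l{\left(X \right)} \right)} = \left(12 + \left(-5\right)^{2} + 13 \left(-5\right)\right)^{2} = \left(12 + 25 - 65\right)^{2} = \left(-28\right)^{2} = 784$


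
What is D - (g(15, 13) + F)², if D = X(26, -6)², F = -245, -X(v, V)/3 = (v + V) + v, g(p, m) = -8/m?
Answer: -6976813/169 ≈ -41283.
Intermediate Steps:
X(v, V) = -6*v - 3*V (X(v, V) = -3*((v + V) + v) = -3*((V + v) + v) = -3*(V + 2*v) = -6*v - 3*V)
D = 19044 (D = (-6*26 - 3*(-6))² = (-156 + 18)² = (-138)² = 19044)
D - (g(15, 13) + F)² = 19044 - (-8/13 - 245)² = 19044 - (-3193/13)² = 19044 - 1*10195249/169 = 19044 - 10195249/169 = -6976813/169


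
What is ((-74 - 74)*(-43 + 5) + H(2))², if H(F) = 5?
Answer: 31685641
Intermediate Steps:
((-74 - 74)*(-43 + 5) + H(2))² = ((-74 - 74)*(-43 + 5) + 5)² = (-148*(-38) + 5)² = (5624 + 5)² = 5629² = 31685641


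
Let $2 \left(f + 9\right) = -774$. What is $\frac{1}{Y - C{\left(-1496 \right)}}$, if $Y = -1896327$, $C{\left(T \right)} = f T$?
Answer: $- \frac{1}{2488743} \approx -4.0181 \cdot 10^{-7}$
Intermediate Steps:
$f = -396$ ($f = -9 + \frac{1}{2} \left(-774\right) = -9 - 387 = -396$)
$C{\left(T \right)} = - 396 T$
$\frac{1}{Y - C{\left(-1496 \right)}} = \frac{1}{-1896327 - \left(-396\right) \left(-1496\right)} = \frac{1}{-1896327 - 592416} = \frac{1}{-2488743} = - \frac{1}{2488743}$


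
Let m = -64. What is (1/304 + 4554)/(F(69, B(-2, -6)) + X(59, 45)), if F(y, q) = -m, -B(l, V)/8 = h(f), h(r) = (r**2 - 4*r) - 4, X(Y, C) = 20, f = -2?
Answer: 1384417/25536 ≈ 54.214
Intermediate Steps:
h(r) = -4 + r**2 - 4*r
B(l, V) = -64 (B(l, V) = -8*(-4 + (-2)**2 - 4*(-2)) = -8*(-4 + 4 + 8) = -8*8 = -64)
F(y, q) = 64 (F(y, q) = -1*(-64) = 64)
(1/304 + 4554)/(F(69, B(-2, -6)) + X(59, 45)) = (1/304 + 4554)/(64 + 20) = (1/304 + 4554)/84 = (1384417/304)*(1/84) = 1384417/25536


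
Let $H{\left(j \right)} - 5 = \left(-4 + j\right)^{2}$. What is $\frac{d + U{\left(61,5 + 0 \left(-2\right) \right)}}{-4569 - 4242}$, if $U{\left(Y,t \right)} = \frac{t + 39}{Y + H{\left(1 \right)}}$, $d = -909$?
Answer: $\frac{68131}{660825} \approx 0.1031$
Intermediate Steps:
$H{\left(j \right)} = 5 + \left(-4 + j\right)^{2}$
$U{\left(Y,t \right)} = \frac{39 + t}{14 + Y}$ ($U{\left(Y,t \right)} = \frac{t + 39}{Y + \left(5 + \left(-4 + 1\right)^{2}\right)} = \frac{39 + t}{Y + \left(5 + \left(-3\right)^{2}\right)} = \frac{39 + t}{Y + \left(5 + 9\right)} = \frac{39 + t}{Y + 14} = \frac{39 + t}{14 + Y}$)
$\frac{d + U{\left(61,5 + 0 \left(-2\right) \right)}}{-4569 - 4242} = \frac{-909 + \frac{39 + \left(5 + 0 \left(-2\right)\right)}{14 + 61}}{-4569 - 4242} = \frac{-909 + \frac{39 + \left(5 + 0\right)}{75}}{-8811} = \left(-909 + \frac{39 + 5}{75}\right) \left(- \frac{1}{8811}\right) = \left(-909 + \frac{1}{75} \cdot 44\right) \left(- \frac{1}{8811}\right) = \left(-909 + \frac{44}{75}\right) \left(- \frac{1}{8811}\right) = \left(- \frac{68131}{75}\right) \left(- \frac{1}{8811}\right) = \frac{68131}{660825}$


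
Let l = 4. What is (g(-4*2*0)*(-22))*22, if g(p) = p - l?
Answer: 1936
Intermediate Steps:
g(p) = -4 + p (g(p) = p - 1*4 = p - 4 = -4 + p)
(g(-4*2*0)*(-22))*22 = ((-4 - 4*2*0)*(-22))*22 = ((-4 - 8*0)*(-22))*22 = ((-4 + 0)*(-22))*22 = -4*(-22)*22 = 88*22 = 1936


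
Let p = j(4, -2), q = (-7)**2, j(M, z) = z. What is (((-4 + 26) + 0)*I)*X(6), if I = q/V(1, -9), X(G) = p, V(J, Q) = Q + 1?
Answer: 539/2 ≈ 269.50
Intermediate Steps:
q = 49
p = -2
V(J, Q) = 1 + Q
X(G) = -2
I = -49/8 (I = 49/(1 - 9) = 49/(-8) = 49*(-1/8) = -49/8 ≈ -6.1250)
(((-4 + 26) + 0)*I)*X(6) = (((-4 + 26) + 0)*(-49/8))*(-2) = ((22 + 0)*(-49/8))*(-2) = (22*(-49/8))*(-2) = -539/4*(-2) = 539/2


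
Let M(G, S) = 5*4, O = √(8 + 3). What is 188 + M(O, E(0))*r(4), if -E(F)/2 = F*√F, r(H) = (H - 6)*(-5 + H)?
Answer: 228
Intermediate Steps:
r(H) = (-6 + H)*(-5 + H)
E(F) = -2*F^(3/2) (E(F) = -2*F*√F = -2*F^(3/2))
O = √11 ≈ 3.3166
M(G, S) = 20
188 + M(O, E(0))*r(4) = 188 + 20*(30 + 4² - 11*4) = 188 + 20*(30 + 16 - 44) = 188 + 20*2 = 188 + 40 = 228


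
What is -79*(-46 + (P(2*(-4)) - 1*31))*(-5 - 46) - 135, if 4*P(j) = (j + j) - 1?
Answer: -1309965/4 ≈ -3.2749e+5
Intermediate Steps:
P(j) = -1/4 + j/2 (P(j) = ((j + j) - 1)/4 = (2*j - 1)/4 = (-1 + 2*j)/4 = -1/4 + j/2)
-79*(-46 + (P(2*(-4)) - 1*31))*(-5 - 46) - 135 = -79*(-46 + ((-1/4 + (2*(-4))/2) - 1*31))*(-5 - 46) - 135 = -79*(-46 + ((-1/4 + (1/2)*(-8)) - 31))*(-51) - 135 = -79*(-46 + ((-1/4 - 4) - 31))*(-51) - 135 = -79*(-46 + (-17/4 - 31))*(-51) - 135 = -79*(-46 - 141/4)*(-51) - 135 = -(-25675)*(-51)/4 - 135 = -79*16575/4 - 135 = -1309425/4 - 135 = -1309965/4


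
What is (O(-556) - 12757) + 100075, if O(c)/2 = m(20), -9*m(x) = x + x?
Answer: 785782/9 ≈ 87309.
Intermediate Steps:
m(x) = -2*x/9 (m(x) = -(x + x)/9 = -2*x/9)
O(c) = -80/9 (O(c) = 2*(-2/9*20) = 2*(-40/9) = -80/9)
(O(-556) - 12757) + 100075 = (-80/9 - 12757) + 100075 = -114893/9 + 100075 = 785782/9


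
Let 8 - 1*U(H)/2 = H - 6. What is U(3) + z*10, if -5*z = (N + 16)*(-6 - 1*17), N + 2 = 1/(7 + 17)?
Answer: 8015/12 ≈ 667.92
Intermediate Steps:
N = -47/24 (N = -2 + 1/(7 + 17) = -2 + 1/24 = -47/24 ≈ -1.9583)
U(H) = 28 - 2*H (U(H) = 16 - 2*(H - 6) = 16 - 2*(-6 + H) = 16 + (12 - 2*H) = 28 - 2*H)
z = 7751/120 (z = -(-47/24 + 16)*(-6 - 1*17)/5 = -337*(-6 - 17)/120 = -337*(-23)/120 = -1/5*(-7751/24) = 7751/120 ≈ 64.592)
U(3) + z*10 = (28 - 2*3) + (7751/120)*10 = (28 - 6) + 7751/12 = 22 + 7751/12 = 8015/12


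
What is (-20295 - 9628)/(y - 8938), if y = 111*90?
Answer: -29923/1052 ≈ -28.444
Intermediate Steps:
y = 9990
(-20295 - 9628)/(y - 8938) = (-20295 - 9628)/(9990 - 8938) = -29923/1052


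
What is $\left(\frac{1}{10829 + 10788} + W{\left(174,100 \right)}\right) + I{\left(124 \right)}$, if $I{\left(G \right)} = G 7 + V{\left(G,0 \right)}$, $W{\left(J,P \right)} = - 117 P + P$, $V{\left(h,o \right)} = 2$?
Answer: $- \frac{231950409}{21617} \approx -10730.0$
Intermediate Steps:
$W{\left(J,P \right)} = - 116 P$
$I{\left(G \right)} = 2 + 7 G$ ($I{\left(G \right)} = G 7 + 2 = 7 G + 2 = 2 + 7 G$)
$\left(\frac{1}{10829 + 10788} + W{\left(174,100 \right)}\right) + I{\left(124 \right)} = \left(\frac{1}{10829 + 10788} - 11600\right) + \left(2 + 7 \cdot 124\right) = \left(\frac{1}{21617} - 11600\right) + \left(2 + 868\right) = \left(\frac{1}{21617} - 11600\right) + 870 = - \frac{250757199}{21617} + 870 = - \frac{231950409}{21617}$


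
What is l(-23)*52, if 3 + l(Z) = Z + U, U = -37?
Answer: -3276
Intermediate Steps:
l(Z) = -40 + Z (l(Z) = -3 + (Z - 37) = -3 + (-37 + Z) = -40 + Z)
l(-23)*52 = (-40 - 23)*52 = -63*52 = -3276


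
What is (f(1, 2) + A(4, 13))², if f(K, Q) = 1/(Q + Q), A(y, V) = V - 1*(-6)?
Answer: 5929/16 ≈ 370.56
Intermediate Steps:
A(y, V) = 6 + V (A(y, V) = V + 6 = 6 + V)
f(K, Q) = 1/(2*Q)
(f(1, 2) + A(4, 13))² = ((½)/2 + (6 + 13))² = ((½)*(½) + 19)² = (¼ + 19)² = (77/4)² = 5929/16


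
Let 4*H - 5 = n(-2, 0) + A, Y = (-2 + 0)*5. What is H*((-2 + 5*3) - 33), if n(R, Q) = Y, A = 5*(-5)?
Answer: 150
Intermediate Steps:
A = -25
Y = -10 (Y = -2*5 = -10)
n(R, Q) = -10
H = -15/2 (H = 5/4 + (-10 - 25)/4 = 5/4 + (1/4)*(-35) = 5/4 - 35/4 = -15/2 ≈ -7.5000)
H*((-2 + 5*3) - 33) = -15*((-2 + 5*3) - 33)/2 = -15*((-2 + 15) - 33)/2 = -15*(13 - 33)/2 = -15/2*(-20) = 150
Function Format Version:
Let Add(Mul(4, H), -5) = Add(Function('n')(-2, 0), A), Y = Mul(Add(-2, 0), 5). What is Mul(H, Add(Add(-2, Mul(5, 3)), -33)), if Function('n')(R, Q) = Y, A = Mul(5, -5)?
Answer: 150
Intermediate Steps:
A = -25
Y = -10 (Y = Mul(-2, 5) = -10)
Function('n')(R, Q) = -10
H = Rational(-15, 2) (H = Add(Rational(5, 4), Mul(Rational(1, 4), Add(-10, -25))) = Add(Rational(5, 4), Mul(Rational(1, 4), -35)) = Add(Rational(5, 4), Rational(-35, 4)) = Rational(-15, 2) ≈ -7.5000)
Mul(H, Add(Add(-2, Mul(5, 3)), -33)) = Mul(Rational(-15, 2), Add(Add(-2, Mul(5, 3)), -33)) = Mul(Rational(-15, 2), Add(Add(-2, 15), -33)) = Mul(Rational(-15, 2), Add(13, -33)) = Mul(Rational(-15, 2), -20) = 150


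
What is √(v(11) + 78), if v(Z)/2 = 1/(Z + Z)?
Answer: √9449/11 ≈ 8.8369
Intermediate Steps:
v(Z) = 1/Z (v(Z) = 2/(Z + Z) = 2/((2*Z)) = 2*(1/(2*Z)) = 1/Z)
√(v(11) + 78) = √(1/11 + 78) = √(859/11) = √9449/11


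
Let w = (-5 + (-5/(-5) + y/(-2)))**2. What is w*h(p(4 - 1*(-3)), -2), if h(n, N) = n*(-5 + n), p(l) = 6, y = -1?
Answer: 147/2 ≈ 73.500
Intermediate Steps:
w = 49/4 (w = (-5 + (-5/(-5) - 1/(-2)))**2 = (-5 + (-5*(-1/5) - 1*(-1/2)))**2 = (-5 + (1 + 1/2))**2 = (-5 + 3/2)**2 = (-7/2)**2 = 49/4 ≈ 12.250)
w*h(p(4 - 1*(-3)), -2) = 49*(6*(-5 + 6))/4 = 49*(6*1)/4 = (49/4)*6 = 147/2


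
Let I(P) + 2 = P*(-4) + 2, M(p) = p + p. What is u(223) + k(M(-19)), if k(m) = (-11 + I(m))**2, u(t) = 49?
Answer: 19930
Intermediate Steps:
M(p) = 2*p
I(P) = -4*P (I(P) = -2 + (P*(-4) + 2) = -2 + (-4*P + 2) = -2 + (2 - 4*P) = -4*P)
k(m) = (-11 - 4*m)**2
u(223) + k(M(-19)) = 49 + (11 + 4*(2*(-19)))**2 = 49 + (11 + 4*(-38))**2 = 49 + (11 - 152)**2 = 49 + (-141)**2 = 49 + 19881 = 19930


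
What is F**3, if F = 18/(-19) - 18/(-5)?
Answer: 16003008/857375 ≈ 18.665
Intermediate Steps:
F = 252/95 (F = 18*(-1/19) - 18*(-1/5) = -18/19 + 18/5 = 252/95 ≈ 2.6526)
F**3 = (252/95)**3 = 16003008/857375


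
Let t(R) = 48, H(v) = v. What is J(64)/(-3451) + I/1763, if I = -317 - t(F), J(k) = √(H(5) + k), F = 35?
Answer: -365/1763 - √69/3451 ≈ -0.20944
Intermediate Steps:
J(k) = √(5 + k)
I = -365 (I = -317 - 1*48 = -317 - 48 = -365)
J(64)/(-3451) + I/1763 = √(5 + 64)/(-3451) - 365/1763 = √69*(-1/3451) - 365*1/1763 = -√69/3451 - 365/1763 = -365/1763 - √69/3451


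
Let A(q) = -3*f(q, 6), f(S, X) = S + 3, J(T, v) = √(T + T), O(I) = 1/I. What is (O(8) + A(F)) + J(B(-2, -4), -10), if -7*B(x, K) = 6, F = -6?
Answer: 73/8 + 2*I*√21/7 ≈ 9.125 + 1.3093*I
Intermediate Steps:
B(x, K) = -6/7 (B(x, K) = -⅐*6 = -6/7)
J(T, v) = √2*√T (J(T, v) = √(2*T) = √2*√T)
f(S, X) = 3 + S
A(q) = -9 - 3*q (A(q) = -3*(3 + q) = -9 - 3*q)
(O(8) + A(F)) + J(B(-2, -4), -10) = (1/8 + (-9 - 3*(-6))) + √2*√(-6/7) = (⅛ + (-9 + 18)) + √2*(I*√42/7) = (⅛ + 9) + 2*I*√21/7 = 73/8 + 2*I*√21/7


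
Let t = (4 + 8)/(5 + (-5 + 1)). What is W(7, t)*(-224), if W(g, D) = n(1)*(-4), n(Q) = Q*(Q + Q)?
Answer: 1792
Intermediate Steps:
n(Q) = 2*Q² (n(Q) = Q*(2*Q) = 2*Q²)
t = 12 (t = 12/(5 - 4) = 12/1 = 12*1 = 12)
W(g, D) = -8 (W(g, D) = (2*1²)*(-4) = (2*1)*(-4) = 2*(-4) = -8)
W(7, t)*(-224) = -8*(-224) = 1792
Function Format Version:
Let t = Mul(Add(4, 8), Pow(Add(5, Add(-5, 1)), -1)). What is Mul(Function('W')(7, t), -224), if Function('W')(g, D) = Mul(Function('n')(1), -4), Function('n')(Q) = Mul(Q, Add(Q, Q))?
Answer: 1792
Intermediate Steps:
Function('n')(Q) = Mul(2, Pow(Q, 2)) (Function('n')(Q) = Mul(Q, Mul(2, Q)) = Mul(2, Pow(Q, 2)))
t = 12 (t = Mul(12, Pow(Add(5, -4), -1)) = Mul(12, Pow(1, -1)) = Mul(12, 1) = 12)
Function('W')(g, D) = -8 (Function('W')(g, D) = Mul(Mul(2, Pow(1, 2)), -4) = Mul(Mul(2, 1), -4) = Mul(2, -4) = -8)
Mul(Function('W')(7, t), -224) = Mul(-8, -224) = 1792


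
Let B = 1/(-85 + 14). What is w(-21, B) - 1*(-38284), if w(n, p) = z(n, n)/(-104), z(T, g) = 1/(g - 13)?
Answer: 135372225/3536 ≈ 38284.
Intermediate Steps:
z(T, g) = 1/(-13 + g)
B = -1/71 (B = 1/(-71) = -1/71 ≈ -0.014085)
w(n, p) = -1/(104*(-13 + n)) (w(n, p) = 1/((-13 + n)*(-104)) = -1/104/(-13 + n) = -1/(104*(-13 + n)))
w(-21, B) - 1*(-38284) = -1/(-1352 + 104*(-21)) - 1*(-38284) = -1/(-1352 - 2184) + 38284 = -1/(-3536) + 38284 = -1*(-1/3536) + 38284 = 1/3536 + 38284 = 135372225/3536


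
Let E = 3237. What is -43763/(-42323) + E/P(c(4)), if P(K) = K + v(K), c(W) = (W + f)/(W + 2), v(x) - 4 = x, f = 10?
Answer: 31702807/84646 ≈ 374.53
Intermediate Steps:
v(x) = 4 + x
c(W) = (10 + W)/(2 + W) (c(W) = (W + 10)/(W + 2) = (10 + W)/(2 + W))
P(K) = 4 + 2*K (P(K) = K + (4 + K) = 4 + 2*K)
-43763/(-42323) + E/P(c(4)) = -43763/(-42323) + 3237/(4 + 2*((10 + 4)/(2 + 4))) = -43763*(-1/42323) + 3237/(4 + 2*(14/6)) = 43763/42323 + 3237/(4 + 2*((⅙)*14)) = 43763/42323 + 3237/(4 + 2*(7/3)) = 43763/42323 + 3237/(4 + 14/3) = 43763/42323 + 3237/(26/3) = 43763/42323 + 3237*(3/26) = 43763/42323 + 747/2 = 31702807/84646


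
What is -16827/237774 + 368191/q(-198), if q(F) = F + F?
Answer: -14592151721/15693084 ≈ -929.85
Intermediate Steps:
q(F) = 2*F
-16827/237774 + 368191/q(-198) = -16827/237774 + 368191/((2*(-198))) = -16827*1/237774 + 368191/(-396) = -5609/79258 + 368191*(-1/396) = -5609/79258 - 368191/396 = -14592151721/15693084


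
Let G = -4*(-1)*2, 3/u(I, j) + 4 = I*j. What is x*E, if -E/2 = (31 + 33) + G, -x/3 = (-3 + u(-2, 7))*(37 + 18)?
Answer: -75240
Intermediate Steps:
u(I, j) = 3/(-4 + I*j)
G = 8 (G = 4*2 = 8)
x = 1045/2 (x = -3*(-3 + 3/(-4 - 2*7))*(37 + 18) = -3*(-3 + 3/(-4 - 14))*55 = -3*(-3 + 3/(-18))*55 = -3*(-3 + 3*(-1/18))*55 = -3*(-3 - 1/6)*55 = -(-19)*55/2 = -3*(-1045/6) = 1045/2 ≈ 522.50)
E = -144 (E = -2*((31 + 33) + 8) = -2*(64 + 8) = -2*72 = -144)
x*E = (1045/2)*(-144) = -75240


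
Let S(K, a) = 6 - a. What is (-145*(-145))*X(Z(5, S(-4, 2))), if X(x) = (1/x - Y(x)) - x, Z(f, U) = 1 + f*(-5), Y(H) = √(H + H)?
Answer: 12089375/24 - 84100*I*√3 ≈ 5.0372e+5 - 1.4567e+5*I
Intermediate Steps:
Y(H) = √2*√H (Y(H) = √(2*H) = √2*√H)
Z(f, U) = 1 - 5*f
X(x) = 1/x - x - √2*√x (X(x) = (1/x - √2*√x) - x = 1/x - x - √2*√x)
(-145*(-145))*X(Z(5, S(-4, 2))) = (-145*(-145))*(1/(1 - 5*5) - (1 - 5*5) - √2*√(1 - 5*5)) = 21025*(1/(1 - 25) - (1 - 25) - √2*√(1 - 25)) = 21025*(1/(-24) - 1*(-24) - √2*√(-24)) = 21025*(-1/24 + 24 - √2*2*I*√6) = 21025*(-1/24 + 24 - 4*I*√3) = 21025*(575/24 - 4*I*√3) = 12089375/24 - 84100*I*√3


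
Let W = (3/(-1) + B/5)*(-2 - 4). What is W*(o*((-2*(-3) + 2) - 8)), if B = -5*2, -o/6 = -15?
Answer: 0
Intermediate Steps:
o = 90 (o = -6*(-15) = 90)
B = -10
W = 30 (W = (3/(-1) - 10/5)*(-2 - 4) = (3*(-1) - 10*1/5)*(-6) = (-3 - 2)*(-6) = -5*(-6) = 30)
W*(o*((-2*(-3) + 2) - 8)) = 30*(90*((-2*(-3) + 2) - 8)) = 30*(90*((6 + 2) - 8)) = 30*(90*(8 - 8)) = 30*(90*0) = 30*0 = 0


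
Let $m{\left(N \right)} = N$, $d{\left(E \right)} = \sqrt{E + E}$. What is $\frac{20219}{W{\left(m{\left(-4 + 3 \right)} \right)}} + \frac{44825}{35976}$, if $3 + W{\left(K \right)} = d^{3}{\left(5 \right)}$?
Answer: $\frac{2226617807}{35652216} + \frac{202190 \sqrt{10}}{991} \approx 707.64$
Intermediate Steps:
$d{\left(E \right)} = \sqrt{2} \sqrt{E}$ ($d{\left(E \right)} = \sqrt{2 E} = \sqrt{2} \sqrt{E}$)
$W{\left(K \right)} = -3 + 10 \sqrt{10}$ ($W{\left(K \right)} = -3 + \left(\sqrt{2} \sqrt{5}\right)^{3} = -3 + \left(\sqrt{10}\right)^{3} = -3 + 10 \sqrt{10}$)
$\frac{20219}{W{\left(m{\left(-4 + 3 \right)} \right)}} + \frac{44825}{35976} = \frac{20219}{-3 + 10 \sqrt{10}} + \frac{44825}{35976} = \frac{44825}{35976} + \frac{20219}{-3 + 10 \sqrt{10}}$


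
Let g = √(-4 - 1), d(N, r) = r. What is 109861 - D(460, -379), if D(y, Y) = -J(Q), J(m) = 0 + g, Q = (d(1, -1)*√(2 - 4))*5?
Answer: 109861 + I*√5 ≈ 1.0986e+5 + 2.2361*I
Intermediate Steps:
Q = -5*I*√2 (Q = -√(2 - 4)*5 = -√(-2)*5 = -I*√2*5 = -5*I*√2 ≈ -7.0711*I)
g = I*√5 (g = √(-5) = I*√5 ≈ 2.2361*I)
J(m) = I*√5 (J(m) = 0 + I*√5 = I*√5)
D(y, Y) = -I*√5
109861 - D(460, -379) = 109861 - (-1)*I*√5 = 109861 + I*√5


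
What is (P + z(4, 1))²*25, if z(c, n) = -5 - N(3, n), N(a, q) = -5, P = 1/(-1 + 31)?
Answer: 1/36 ≈ 0.027778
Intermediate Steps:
P = 1/30 ≈ 0.033333
z(c, n) = 0 (z(c, n) = -5 - 1*(-5) = -5 + 5 = 0)
(P + z(4, 1))²*25 = (1/30 + 0)²*25 = (1/30)²*25 = (1/900)*25 = 1/36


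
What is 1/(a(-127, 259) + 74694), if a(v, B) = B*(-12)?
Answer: 1/71586 ≈ 1.3969e-5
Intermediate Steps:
a(v, B) = -12*B
1/(a(-127, 259) + 74694) = 1/(-12*259 + 74694) = 1/(-3108 + 74694) = 1/71586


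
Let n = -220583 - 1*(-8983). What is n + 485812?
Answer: 274212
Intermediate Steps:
n = -211600 (n = -220583 + 8983 = -211600)
n + 485812 = -211600 + 485812 = 274212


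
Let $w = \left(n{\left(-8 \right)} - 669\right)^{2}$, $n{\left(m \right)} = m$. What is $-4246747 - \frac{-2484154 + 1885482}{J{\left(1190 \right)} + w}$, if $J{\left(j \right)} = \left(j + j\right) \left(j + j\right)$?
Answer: $- \frac{26001680413891}{6122729} \approx -4.2467 \cdot 10^{6}$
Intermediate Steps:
$J{\left(j \right)} = 4 j^{2}$ ($J{\left(j \right)} = 2 j 2 j = 4 j^{2}$)
$w = 458329$ ($w = \left(-8 - 669\right)^{2} = \left(-677\right)^{2} = 458329$)
$-4246747 - \frac{-2484154 + 1885482}{J{\left(1190 \right)} + w} = -4246747 - \frac{-2484154 + 1885482}{4 \cdot 1190^{2} + 458329} = -4246747 - - \frac{598672}{4 \cdot 1416100 + 458329} = -4246747 - - \frac{598672}{5664400 + 458329} = -4246747 - - \frac{598672}{6122729} = -4246747 + \frac{598672}{6122729} = - \frac{26001680413891}{6122729}$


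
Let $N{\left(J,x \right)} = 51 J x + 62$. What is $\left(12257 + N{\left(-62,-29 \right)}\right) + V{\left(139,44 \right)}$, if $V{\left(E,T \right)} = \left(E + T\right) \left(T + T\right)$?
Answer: $120121$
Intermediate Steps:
$V{\left(E,T \right)} = 2 T \left(E + T\right)$ ($V{\left(E,T \right)} = \left(E + T\right) 2 T = 2 T \left(E + T\right)$)
$N{\left(J,x \right)} = 62 + 51 J x$ ($N{\left(J,x \right)} = 51 J x + 62 = 62 + 51 J x$)
$\left(12257 + N{\left(-62,-29 \right)}\right) + V{\left(139,44 \right)} = \left(12257 + \left(62 + 51 \left(-62\right) \left(-29\right)\right)\right) + 2 \cdot 44 \left(139 + 44\right) = \left(12257 + \left(62 + 91698\right)\right) + 2 \cdot 44 \cdot 183 = \left(12257 + 91760\right) + 16104 = 104017 + 16104 = 120121$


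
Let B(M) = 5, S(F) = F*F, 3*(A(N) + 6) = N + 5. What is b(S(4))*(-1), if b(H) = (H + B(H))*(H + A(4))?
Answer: -273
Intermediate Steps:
A(N) = -13/3 + N/3 (A(N) = -6 + (N + 5)/3 = -6 + (5 + N)/3 = -6 + (5/3 + N/3) = -13/3 + N/3)
S(F) = F²
b(H) = (-3 + H)*(5 + H) (b(H) = (H + 5)*(H + (-13/3 + (⅓)*4)) = (5 + H)*(H + (-13/3 + 4/3)) = (5 + H)*(H - 3) = (5 + H)*(-3 + H) = (-3 + H)*(5 + H))
b(S(4))*(-1) = (-15 + (4²)² + 2*4²)*(-1) = (-15 + 16² + 2*16)*(-1) = (-15 + 256 + 32)*(-1) = 273*(-1) = -273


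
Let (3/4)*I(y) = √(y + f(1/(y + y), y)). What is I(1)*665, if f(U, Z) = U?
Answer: 1330*√6/3 ≈ 1085.9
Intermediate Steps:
I(y) = 4*√(y + 1/(2*y))/3 (I(y) = 4*√(y + 1/(y + y))/3 = 4*√(y + 1/(2*y))/3)
I(1)*665 = (2*√(2/1 + 4*1)/3)*665 = (2*√(2*1 + 4)/3)*665 = (2*√(2 + 4)/3)*665 = (2*√6/3)*665 = 1330*√6/3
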